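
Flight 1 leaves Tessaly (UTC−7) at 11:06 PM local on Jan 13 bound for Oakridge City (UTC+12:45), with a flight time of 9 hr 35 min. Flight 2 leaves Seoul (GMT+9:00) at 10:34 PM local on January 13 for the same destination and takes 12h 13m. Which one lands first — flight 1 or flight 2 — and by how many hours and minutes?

Flight 1 in UTC: 11:06 PM + 7:00 = 6:06 AM on Jan 14.
+9 hours and 35 minutes → arrive 3:41 PM UTC on Jan 14.
Flight 2 in UTC: 10:34 PM − 9:00 = 1:34 PM on Jan 13.
+12 hours and 13 minutes → arrive 1:47 AM UTC on Jan 14.
Flight 2 lands earlier by 13 hours 54 minutes.

the second, by 13 hours 54 minutes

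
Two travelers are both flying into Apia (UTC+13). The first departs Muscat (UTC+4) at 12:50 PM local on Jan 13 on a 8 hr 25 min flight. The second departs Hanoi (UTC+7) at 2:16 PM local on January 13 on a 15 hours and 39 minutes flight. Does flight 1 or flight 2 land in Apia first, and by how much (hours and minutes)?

Flight 1 in UTC: 12:50 PM − 4:00 = 8:50 AM on Jan 13.
+8 hours and 25 minutes → arrive 5:15 PM UTC on Jan 13.
Flight 2 in UTC: 2:16 PM − 7:00 = 7:16 AM on Jan 13.
+15 hours 39 minutes → arrive 10:55 PM UTC on Jan 13.
Flight 1 lands earlier by 5 hours 40 minutes.

the first, by 5 hours 40 minutes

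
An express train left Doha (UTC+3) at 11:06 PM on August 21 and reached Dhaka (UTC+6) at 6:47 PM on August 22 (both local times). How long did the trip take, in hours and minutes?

16 hours 41 minutes

Departure in UTC: 11:06 PM − 3:00 = 8:06 PM on Aug 21.
Arrival in UTC: 6:47 PM − 6:00 = 12:47 PM on Aug 22.
Elapsed = 12:47 PM − 8:06 PM (+1 day) = 16 hours 41 minutes.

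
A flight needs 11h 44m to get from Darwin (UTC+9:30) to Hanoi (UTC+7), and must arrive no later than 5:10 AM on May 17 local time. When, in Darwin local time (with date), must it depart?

Target arrival in UTC: 5:10 AM − 7:00 = 10:10 PM on May 16.
Subtract 11 hours and 44 minutes → departure 10:26 AM UTC on May 16.
Darwin is UTC+9:30: 10:26 AM + 9:30 = 7:56 PM on May 16.

7:56 PM on May 16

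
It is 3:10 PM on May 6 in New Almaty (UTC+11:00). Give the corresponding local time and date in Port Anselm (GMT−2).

In UTC: 3:10 PM − 11:00 = 4:10 AM on May 6.
Port Anselm is UTC−2:00: 4:10 AM − 2:00 = 2:10 AM on May 6.

2:10 AM on May 6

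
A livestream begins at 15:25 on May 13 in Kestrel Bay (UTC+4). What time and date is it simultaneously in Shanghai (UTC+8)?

19:25 on May 13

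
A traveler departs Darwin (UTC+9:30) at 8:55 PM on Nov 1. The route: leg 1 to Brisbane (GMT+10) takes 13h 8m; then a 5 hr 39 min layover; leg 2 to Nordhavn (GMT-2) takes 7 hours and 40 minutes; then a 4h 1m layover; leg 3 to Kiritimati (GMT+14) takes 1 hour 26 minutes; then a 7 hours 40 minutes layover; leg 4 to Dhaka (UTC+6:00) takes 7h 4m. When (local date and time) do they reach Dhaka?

4:03 PM on November 3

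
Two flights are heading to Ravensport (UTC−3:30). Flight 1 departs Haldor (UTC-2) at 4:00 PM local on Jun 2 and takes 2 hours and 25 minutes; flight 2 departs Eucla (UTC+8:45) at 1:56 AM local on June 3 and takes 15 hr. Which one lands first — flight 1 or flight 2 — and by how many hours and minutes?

the first, by 11 hours 46 minutes

Flight 1 in UTC: 4:00 PM + 2:00 = 6:00 PM on Jun 2.
+2 hours and 25 minutes → arrive 8:25 PM UTC on Jun 2.
Flight 2 in UTC: 1:56 AM − 8:45 = 5:11 PM on Jun 2.
+15 hours → arrive 8:11 AM UTC on Jun 3.
Flight 1 lands earlier by 11 hours 46 minutes.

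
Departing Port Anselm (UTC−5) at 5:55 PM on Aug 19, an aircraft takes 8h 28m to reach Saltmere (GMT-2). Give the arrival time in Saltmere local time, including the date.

5:23 AM on August 20

Convert departure to UTC: 5:55 PM + 5:00 = 10:55 PM UTC on Aug 19.
Add 8 hours and 28 minutes travel time → 7:23 AM UTC (Aug 20).
Saltmere is UTC−2:00, so local arrival = 7:23 AM − 2:00 = 5:23 AM on Aug 20.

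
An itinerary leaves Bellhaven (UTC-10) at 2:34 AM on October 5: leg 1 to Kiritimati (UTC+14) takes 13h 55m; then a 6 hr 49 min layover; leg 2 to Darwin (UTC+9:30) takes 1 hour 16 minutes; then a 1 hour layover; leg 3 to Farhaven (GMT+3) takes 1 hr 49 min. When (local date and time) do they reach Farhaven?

4:23 PM on October 6

Convert departure to UTC: 2:34 AM + 10:00 = 12:34 PM UTC on Oct 5.
Add 13 hours and 55 minutes leg 1 → 2:29 AM UTC (Oct 6).
Add 6 hours 49 minutes layover in Kiritimati → 9:18 AM UTC.
Add 1 hour 16 minutes leg 2 → 10:34 AM UTC.
Add 1 hour layover in Darwin → 11:34 AM UTC.
Add 1 hour and 49 minutes leg 3 → 1:23 PM UTC.
Farhaven is UTC+3:00, so local arrival = 1:23 PM + 3:00 = 4:23 PM on Oct 6.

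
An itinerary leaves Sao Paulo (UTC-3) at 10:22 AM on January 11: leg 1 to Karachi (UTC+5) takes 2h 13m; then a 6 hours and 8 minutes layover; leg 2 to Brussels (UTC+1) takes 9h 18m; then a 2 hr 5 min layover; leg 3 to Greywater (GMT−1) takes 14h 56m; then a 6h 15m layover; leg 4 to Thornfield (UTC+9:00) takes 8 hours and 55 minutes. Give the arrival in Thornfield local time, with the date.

12:12 AM on Jan 14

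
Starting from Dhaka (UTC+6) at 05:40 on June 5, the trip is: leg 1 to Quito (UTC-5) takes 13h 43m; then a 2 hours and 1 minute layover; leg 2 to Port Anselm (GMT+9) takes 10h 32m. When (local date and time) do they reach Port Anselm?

Convert departure to UTC: 05:40 − 6:00 = 23:40 UTC on Jun 4.
Add 13 hours 43 minutes leg 1 → 13:23 UTC (Jun 5).
Add 2 hours and 1 minute layover in Quito → 15:24 UTC.
Add 10 hours and 32 minutes leg 2 → 01:56 UTC (Jun 6).
Port Anselm is UTC+9:00, so local arrival = 01:56 + 9:00 = 10:56 on Jun 6.

10:56 on June 6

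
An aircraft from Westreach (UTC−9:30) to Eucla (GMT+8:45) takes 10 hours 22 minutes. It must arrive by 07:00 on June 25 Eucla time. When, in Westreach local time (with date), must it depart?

Target arrival in UTC: 07:00 − 8:45 = 22:15 on Jun 24.
Subtract 10 hours and 22 minutes → departure 11:53 UTC on Jun 24.
Westreach is UTC−9:30: 11:53 − 9:30 = 02:23 on Jun 24.

02:23 on Jun 24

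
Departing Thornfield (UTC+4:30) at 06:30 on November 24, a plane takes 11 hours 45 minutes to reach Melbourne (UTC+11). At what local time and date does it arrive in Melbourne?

Convert departure to UTC: 06:30 − 4:30 = 02:00 UTC on Nov 24.
Add 11 hours 45 minutes travel time → 13:45 UTC.
Melbourne is UTC+11:00, so local arrival = 13:45 + 11:00 = 00:45 on Nov 25.

00:45 on November 25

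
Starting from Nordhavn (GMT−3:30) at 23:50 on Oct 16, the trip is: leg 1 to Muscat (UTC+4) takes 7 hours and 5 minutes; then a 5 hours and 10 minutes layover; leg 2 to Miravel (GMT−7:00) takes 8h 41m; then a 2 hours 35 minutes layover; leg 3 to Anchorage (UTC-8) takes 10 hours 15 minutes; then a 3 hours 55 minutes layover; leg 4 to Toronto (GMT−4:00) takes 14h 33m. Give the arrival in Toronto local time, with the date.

03:34 on Oct 19

Convert departure to UTC: 23:50 + 3:30 = 03:20 UTC on Oct 17.
Add 7 hours 5 minutes leg 1 → 10:25 UTC.
Add 5 hours 10 minutes layover in Muscat → 15:35 UTC.
Add 8 hours and 41 minutes leg 2 → 00:16 UTC (Oct 18).
Add 2 hours and 35 minutes layover in Miravel → 02:51 UTC.
Add 10 hours 15 minutes leg 3 → 13:06 UTC.
Add 3 hours and 55 minutes layover in Anchorage → 17:01 UTC.
Add 14 hours 33 minutes leg 4 → 07:34 UTC (Oct 19).
Toronto is UTC−4:00, so local arrival = 07:34 − 4:00 = 03:34 on Oct 19.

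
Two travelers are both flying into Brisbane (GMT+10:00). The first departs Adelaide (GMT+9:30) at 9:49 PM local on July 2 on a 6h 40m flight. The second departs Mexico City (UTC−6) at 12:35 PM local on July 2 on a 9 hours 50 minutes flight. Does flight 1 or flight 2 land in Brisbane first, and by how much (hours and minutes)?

Flight 1 in UTC: 9:49 PM − 9:30 = 12:19 PM on Jul 2.
+6 hours and 40 minutes → arrive 6:59 PM UTC on Jul 2.
Flight 2 in UTC: 12:35 PM + 6:00 = 6:35 PM on Jul 2.
+9 hours 50 minutes → arrive 4:25 AM UTC on Jul 3.
Flight 1 lands earlier by 9 hours 26 minutes.

the first, by 9 hours 26 minutes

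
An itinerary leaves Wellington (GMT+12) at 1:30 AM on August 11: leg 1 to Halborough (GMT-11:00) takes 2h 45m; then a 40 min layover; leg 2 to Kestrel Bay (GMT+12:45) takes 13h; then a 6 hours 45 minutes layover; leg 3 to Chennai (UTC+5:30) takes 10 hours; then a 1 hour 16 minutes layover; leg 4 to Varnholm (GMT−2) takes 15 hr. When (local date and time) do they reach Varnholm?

Convert departure to UTC: 1:30 AM − 12:00 = 1:30 PM UTC on Aug 10.
Add 2 hours and 45 minutes leg 1 → 4:15 PM UTC.
Add 40 minutes layover in Halborough → 4:55 PM UTC.
Add 13 hours leg 2 → 5:55 AM UTC (Aug 11).
Add 6 hours 45 minutes layover in Kestrel Bay → 12:40 PM UTC.
Add 10 hours leg 3 → 10:40 PM UTC.
Add 1 hour 16 minutes layover in Chennai → 11:56 PM UTC.
Add 15 hours leg 4 → 2:56 PM UTC (Aug 12).
Varnholm is UTC−2:00, so local arrival = 2:56 PM − 2:00 = 12:56 PM on Aug 12.

12:56 PM on Aug 12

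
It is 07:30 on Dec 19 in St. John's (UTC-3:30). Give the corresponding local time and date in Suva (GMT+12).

23:00 on Dec 19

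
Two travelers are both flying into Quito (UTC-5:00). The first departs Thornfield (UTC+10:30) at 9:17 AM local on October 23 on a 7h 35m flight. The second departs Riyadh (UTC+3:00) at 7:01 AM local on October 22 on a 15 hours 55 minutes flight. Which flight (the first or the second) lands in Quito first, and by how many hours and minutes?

the second, by 10 hours 26 minutes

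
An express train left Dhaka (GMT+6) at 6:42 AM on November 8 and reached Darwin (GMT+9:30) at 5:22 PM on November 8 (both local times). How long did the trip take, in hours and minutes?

Departure in UTC: 6:42 AM − 6:00 = 12:42 AM on Nov 8.
Arrival in UTC: 5:22 PM − 9:30 = 7:52 AM on Nov 8.
Elapsed = 7:52 AM − 12:42 AM = 7 hours 10 minutes.

7 hours 10 minutes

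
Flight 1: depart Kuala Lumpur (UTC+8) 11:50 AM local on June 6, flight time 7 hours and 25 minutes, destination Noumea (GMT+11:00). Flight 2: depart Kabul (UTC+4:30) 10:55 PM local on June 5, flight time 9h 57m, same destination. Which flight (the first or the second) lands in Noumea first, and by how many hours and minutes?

Flight 1 in UTC: 11:50 AM − 8:00 = 3:50 AM on Jun 6.
+7 hours and 25 minutes → arrive 11:15 AM UTC on Jun 6.
Flight 2 in UTC: 10:55 PM − 4:30 = 6:25 PM on Jun 5.
+9 hours and 57 minutes → arrive 4:22 AM UTC on Jun 6.
Flight 2 lands earlier by 6 hours 53 minutes.

the second, by 6 hours 53 minutes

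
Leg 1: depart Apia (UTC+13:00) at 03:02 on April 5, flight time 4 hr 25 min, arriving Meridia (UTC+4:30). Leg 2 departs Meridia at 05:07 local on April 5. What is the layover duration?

6 hours 10 minutes

Convert departure to UTC: 03:02 − 13:00 = 14:02 UTC on Apr 4.
Add 4 hours 25 minutes flight time → 18:27 UTC.
Meridia is UTC+4:30, so local arrival = 18:27 + 4:30 = 22:57 on Apr 4.
Layover = 05:07 − 22:57 (+1 day) = 6 hours 10 minutes.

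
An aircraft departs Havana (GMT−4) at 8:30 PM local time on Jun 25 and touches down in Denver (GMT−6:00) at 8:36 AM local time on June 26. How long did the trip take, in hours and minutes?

14 hours 6 minutes

Departure in UTC: 8:30 PM + 4:00 = 12:30 AM on Jun 26.
Arrival in UTC: 8:36 AM + 6:00 = 2:36 PM on Jun 26.
Elapsed = 2:36 PM − 12:30 AM = 14 hours 6 minutes.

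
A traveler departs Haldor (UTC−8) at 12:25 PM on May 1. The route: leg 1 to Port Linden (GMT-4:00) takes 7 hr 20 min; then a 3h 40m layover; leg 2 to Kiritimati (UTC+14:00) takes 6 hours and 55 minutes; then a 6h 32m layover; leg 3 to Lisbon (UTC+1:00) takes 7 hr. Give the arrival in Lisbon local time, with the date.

Convert departure to UTC: 12:25 PM + 8:00 = 8:25 PM UTC on May 1.
Add 7 hours and 20 minutes leg 1 → 3:45 AM UTC (May 2).
Add 3 hours 40 minutes layover in Port Linden → 7:25 AM UTC.
Add 6 hours 55 minutes leg 2 → 2:20 PM UTC.
Add 6 hours 32 minutes layover in Kiritimati → 8:52 PM UTC.
Add 7 hours leg 3 → 3:52 AM UTC (May 3).
Lisbon is UTC+1:00, so local arrival = 3:52 AM + 1:00 = 4:52 AM on May 3.

4:52 AM on May 3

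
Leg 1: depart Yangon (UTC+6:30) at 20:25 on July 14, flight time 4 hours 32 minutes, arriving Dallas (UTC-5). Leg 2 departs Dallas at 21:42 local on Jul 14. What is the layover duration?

Convert departure to UTC: 20:25 − 6:30 = 13:55 UTC on Jul 14.
Add 4 hours 32 minutes flight time → 18:27 UTC.
Dallas is UTC−5:00, so local arrival = 18:27 − 5:00 = 13:27 on Jul 14.
Layover = 21:42 − 13:27 = 8 hours 15 minutes.

8 hours 15 minutes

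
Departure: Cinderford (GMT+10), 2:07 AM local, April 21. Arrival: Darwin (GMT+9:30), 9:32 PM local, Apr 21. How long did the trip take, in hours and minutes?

Darwin is 0:30 behind Cinderford.
Clock-face elapsed time (ignoring zones) is 19 hours 25 minutes.
Actual elapsed = 19 hours 25 minutes + 0:30 = 19 hours 55 minutes.

19 hours 55 minutes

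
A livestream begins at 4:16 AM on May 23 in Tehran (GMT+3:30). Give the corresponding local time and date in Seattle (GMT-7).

5:46 PM on May 22

In UTC: 4:16 AM − 3:30 = 12:46 AM on May 23.
Seattle is UTC−7:00: 12:46 AM − 7:00 = 5:46 PM on May 22.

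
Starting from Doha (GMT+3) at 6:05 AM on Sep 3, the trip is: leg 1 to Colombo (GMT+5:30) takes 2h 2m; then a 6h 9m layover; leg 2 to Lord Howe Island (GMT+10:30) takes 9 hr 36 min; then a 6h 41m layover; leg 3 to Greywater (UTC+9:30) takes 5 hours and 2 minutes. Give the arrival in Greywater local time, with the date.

Convert departure to UTC: 6:05 AM − 3:00 = 3:05 AM UTC on Sep 3.
Add 2 hours and 2 minutes leg 1 → 5:07 AM UTC.
Add 6 hours 9 minutes layover in Colombo → 11:16 AM UTC.
Add 9 hours and 36 minutes leg 2 → 8:52 PM UTC.
Add 6 hours 41 minutes layover in Lord Howe Island → 3:33 AM UTC (Sep 4).
Add 5 hours 2 minutes leg 3 → 8:35 AM UTC.
Greywater is UTC+9:30, so local arrival = 8:35 AM + 9:30 = 6:05 PM on Sep 4.

6:05 PM on Sep 4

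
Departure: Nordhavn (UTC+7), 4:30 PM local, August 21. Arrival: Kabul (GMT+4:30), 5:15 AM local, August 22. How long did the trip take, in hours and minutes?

Kabul is 2:30 behind Nordhavn.
Clock-face elapsed time (ignoring zones) is 12 hours 45 minutes.
Actual elapsed = 12 hours 45 minutes + 2:30 = 15 hours 15 minutes.

15 hours 15 minutes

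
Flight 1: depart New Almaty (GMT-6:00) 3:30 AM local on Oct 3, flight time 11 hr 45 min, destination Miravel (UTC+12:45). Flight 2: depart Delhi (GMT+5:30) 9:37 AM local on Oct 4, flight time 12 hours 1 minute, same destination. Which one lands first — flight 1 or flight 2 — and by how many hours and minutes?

Flight 1 in UTC: 3:30 AM + 6:00 = 9:30 AM on Oct 3.
+11 hours and 45 minutes → arrive 9:15 PM UTC on Oct 3.
Flight 2 in UTC: 9:37 AM − 5:30 = 4:07 AM on Oct 4.
+12 hours and 1 minute → arrive 4:08 PM UTC on Oct 4.
Flight 1 lands earlier by 18 hours 53 minutes.

the first, by 18 hours 53 minutes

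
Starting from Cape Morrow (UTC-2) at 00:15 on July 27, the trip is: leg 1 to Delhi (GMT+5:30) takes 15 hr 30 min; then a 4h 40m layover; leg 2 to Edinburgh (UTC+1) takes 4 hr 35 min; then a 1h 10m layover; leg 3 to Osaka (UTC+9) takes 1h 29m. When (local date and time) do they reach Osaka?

Convert departure to UTC: 00:15 + 2:00 = 02:15 UTC on Jul 27.
Add 15 hours and 30 minutes leg 1 → 17:45 UTC.
Add 4 hours 40 minutes layover in Delhi → 22:25 UTC.
Add 4 hours 35 minutes leg 2 → 03:00 UTC (Jul 28).
Add 1 hour 10 minutes layover in Edinburgh → 04:10 UTC.
Add 1 hour and 29 minutes leg 3 → 05:39 UTC.
Osaka is UTC+9:00, so local arrival = 05:39 + 9:00 = 14:39 on Jul 28.

14:39 on July 28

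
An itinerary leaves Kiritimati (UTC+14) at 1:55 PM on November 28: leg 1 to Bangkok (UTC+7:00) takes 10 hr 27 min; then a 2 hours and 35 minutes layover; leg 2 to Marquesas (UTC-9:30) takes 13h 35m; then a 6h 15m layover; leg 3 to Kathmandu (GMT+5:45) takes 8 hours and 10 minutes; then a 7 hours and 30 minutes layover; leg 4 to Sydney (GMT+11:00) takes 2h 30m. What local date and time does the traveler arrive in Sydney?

1:57 PM on November 30

Convert departure to UTC: 1:55 PM − 14:00 = 11:55 PM UTC on Nov 27.
Add 10 hours 27 minutes leg 1 → 10:22 AM UTC (Nov 28).
Add 2 hours and 35 minutes layover in Bangkok → 12:57 PM UTC.
Add 13 hours 35 minutes leg 2 → 2:32 AM UTC (Nov 29).
Add 6 hours and 15 minutes layover in Marquesas → 8:47 AM UTC.
Add 8 hours and 10 minutes leg 3 → 4:57 PM UTC.
Add 7 hours and 30 minutes layover in Kathmandu → 12:27 AM UTC (Nov 30).
Add 2 hours 30 minutes leg 4 → 2:57 AM UTC.
Sydney is UTC+11:00, so local arrival = 2:57 AM + 11:00 = 1:57 PM on Nov 30.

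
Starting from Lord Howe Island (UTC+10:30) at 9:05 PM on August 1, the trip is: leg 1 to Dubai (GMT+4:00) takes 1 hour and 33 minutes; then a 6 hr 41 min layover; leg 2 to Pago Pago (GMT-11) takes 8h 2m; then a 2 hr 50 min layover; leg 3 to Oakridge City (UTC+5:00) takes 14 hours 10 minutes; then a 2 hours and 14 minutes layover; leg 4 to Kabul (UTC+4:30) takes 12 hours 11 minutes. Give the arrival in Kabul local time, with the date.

Convert departure to UTC: 9:05 PM − 10:30 = 10:35 AM UTC on Aug 1.
Add 1 hour and 33 minutes leg 1 → 12:08 PM UTC.
Add 6 hours and 41 minutes layover in Dubai → 6:49 PM UTC.
Add 8 hours and 2 minutes leg 2 → 2:51 AM UTC (Aug 2).
Add 2 hours and 50 minutes layover in Pago Pago → 5:41 AM UTC.
Add 14 hours and 10 minutes leg 3 → 7:51 PM UTC.
Add 2 hours and 14 minutes layover in Oakridge City → 10:05 PM UTC.
Add 12 hours and 11 minutes leg 4 → 10:16 AM UTC (Aug 3).
Kabul is UTC+4:30, so local arrival = 10:16 AM + 4:30 = 2:46 PM on Aug 3.

2:46 PM on August 3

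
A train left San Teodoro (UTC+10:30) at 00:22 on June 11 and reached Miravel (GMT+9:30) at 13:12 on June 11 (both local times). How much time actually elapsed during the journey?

13 hours 50 minutes

Departure in UTC: 00:22 − 10:30 = 13:52 on Jun 10.
Arrival in UTC: 13:12 − 9:30 = 03:42 on Jun 11.
Elapsed = 03:42 − 13:52 (+1 day) = 13 hours 50 minutes.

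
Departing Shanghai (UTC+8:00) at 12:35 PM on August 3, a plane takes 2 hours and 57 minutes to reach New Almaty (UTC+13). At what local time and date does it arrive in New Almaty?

8:32 PM on Aug 3

Convert departure to UTC: 12:35 PM − 8:00 = 4:35 AM UTC on Aug 3.
Add 2 hours 57 minutes travel time → 7:32 AM UTC.
New Almaty is UTC+13:00, so local arrival = 7:32 AM + 13:00 = 8:32 PM on Aug 3.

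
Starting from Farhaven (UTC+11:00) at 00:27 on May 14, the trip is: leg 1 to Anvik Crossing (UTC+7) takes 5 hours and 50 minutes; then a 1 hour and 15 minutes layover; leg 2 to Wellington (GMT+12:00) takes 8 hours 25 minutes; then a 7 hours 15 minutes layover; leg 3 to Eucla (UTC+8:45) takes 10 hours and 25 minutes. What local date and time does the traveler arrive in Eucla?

07:22 on May 15

Convert departure to UTC: 00:27 − 11:00 = 13:27 UTC on May 13.
Add 5 hours 50 minutes leg 1 → 19:17 UTC.
Add 1 hour and 15 minutes layover in Anvik Crossing → 20:32 UTC.
Add 8 hours 25 minutes leg 2 → 04:57 UTC (May 14).
Add 7 hours and 15 minutes layover in Wellington → 12:12 UTC.
Add 10 hours 25 minutes leg 3 → 22:37 UTC.
Eucla is UTC+8:45, so local arrival = 22:37 + 8:45 = 07:22 on May 15.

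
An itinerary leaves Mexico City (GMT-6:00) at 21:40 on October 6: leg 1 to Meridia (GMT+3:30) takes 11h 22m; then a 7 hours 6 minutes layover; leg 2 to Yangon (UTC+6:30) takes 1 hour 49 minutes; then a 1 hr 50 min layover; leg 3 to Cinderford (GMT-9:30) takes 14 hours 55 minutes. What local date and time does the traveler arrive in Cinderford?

07:12 on Oct 8

Convert departure to UTC: 21:40 + 6:00 = 03:40 UTC on Oct 7.
Add 11 hours 22 minutes leg 1 → 15:02 UTC.
Add 7 hours and 6 minutes layover in Meridia → 22:08 UTC.
Add 1 hour 49 minutes leg 2 → 23:57 UTC.
Add 1 hour 50 minutes layover in Yangon → 01:47 UTC (Oct 8).
Add 14 hours and 55 minutes leg 3 → 16:42 UTC.
Cinderford is UTC−9:30, so local arrival = 16:42 − 9:30 = 07:12 on Oct 8.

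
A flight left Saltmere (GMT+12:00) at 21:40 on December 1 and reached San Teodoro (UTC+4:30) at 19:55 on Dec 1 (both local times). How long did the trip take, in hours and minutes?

5 hours 45 minutes

Departure in UTC: 21:40 − 12:00 = 09:40 on Dec 1.
Arrival in UTC: 19:55 − 4:30 = 15:25 on Dec 1.
Elapsed = 15:25 − 09:40 = 5 hours 45 minutes.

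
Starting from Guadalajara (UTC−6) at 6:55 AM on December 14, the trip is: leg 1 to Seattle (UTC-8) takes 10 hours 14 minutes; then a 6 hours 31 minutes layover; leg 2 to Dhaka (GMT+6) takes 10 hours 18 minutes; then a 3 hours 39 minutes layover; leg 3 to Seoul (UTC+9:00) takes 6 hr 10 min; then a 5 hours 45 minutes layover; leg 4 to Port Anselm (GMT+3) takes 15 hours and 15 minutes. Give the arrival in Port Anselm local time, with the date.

1:47 AM on December 17

Convert departure to UTC: 6:55 AM + 6:00 = 12:55 PM UTC on Dec 14.
Add 10 hours and 14 minutes leg 1 → 11:09 PM UTC.
Add 6 hours and 31 minutes layover in Seattle → 5:40 AM UTC (Dec 15).
Add 10 hours and 18 minutes leg 2 → 3:58 PM UTC.
Add 3 hours 39 minutes layover in Dhaka → 7:37 PM UTC.
Add 6 hours 10 minutes leg 3 → 1:47 AM UTC (Dec 16).
Add 5 hours 45 minutes layover in Seoul → 7:32 AM UTC.
Add 15 hours and 15 minutes leg 4 → 10:47 PM UTC.
Port Anselm is UTC+3:00, so local arrival = 10:47 PM + 3:00 = 1:47 AM on Dec 17.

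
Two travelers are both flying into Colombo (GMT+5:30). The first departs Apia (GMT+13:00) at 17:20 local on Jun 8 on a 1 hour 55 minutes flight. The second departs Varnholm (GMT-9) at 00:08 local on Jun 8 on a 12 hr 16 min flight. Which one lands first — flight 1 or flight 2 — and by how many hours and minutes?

the first, by 15 hours 9 minutes

Flight 1 in UTC: 17:20 − 13:00 = 04:20 on Jun 8.
+1 hour 55 minutes → arrive 06:15 UTC on Jun 8.
Flight 2 in UTC: 00:08 + 9:00 = 09:08 on Jun 8.
+12 hours 16 minutes → arrive 21:24 UTC on Jun 8.
Flight 1 lands earlier by 15 hours 9 minutes.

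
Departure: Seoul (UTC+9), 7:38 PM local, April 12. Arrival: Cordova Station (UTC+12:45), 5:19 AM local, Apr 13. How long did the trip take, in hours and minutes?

5 hours 56 minutes

Departure in UTC: 7:38 PM − 9:00 = 10:38 AM on Apr 12.
Arrival in UTC: 5:19 AM − 12:45 = 4:34 PM on Apr 12.
Elapsed = 4:34 PM − 10:38 AM = 5 hours 56 minutes.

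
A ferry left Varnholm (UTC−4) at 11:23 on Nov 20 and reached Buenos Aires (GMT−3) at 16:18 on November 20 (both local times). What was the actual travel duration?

Departure in UTC: 11:23 + 4:00 = 15:23 on Nov 20.
Arrival in UTC: 16:18 + 3:00 = 19:18 on Nov 20.
Elapsed = 19:18 − 15:23 = 3 hours 55 minutes.

3 hours 55 minutes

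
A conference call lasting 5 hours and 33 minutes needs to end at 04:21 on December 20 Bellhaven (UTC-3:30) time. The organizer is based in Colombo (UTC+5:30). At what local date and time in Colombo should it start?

07:48 on December 20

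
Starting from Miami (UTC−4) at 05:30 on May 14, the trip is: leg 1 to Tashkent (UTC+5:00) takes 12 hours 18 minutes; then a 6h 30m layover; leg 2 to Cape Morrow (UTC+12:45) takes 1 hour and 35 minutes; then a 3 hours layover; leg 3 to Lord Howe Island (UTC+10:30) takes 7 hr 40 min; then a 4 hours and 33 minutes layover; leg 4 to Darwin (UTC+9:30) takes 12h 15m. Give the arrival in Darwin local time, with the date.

Convert departure to UTC: 05:30 + 4:00 = 09:30 UTC on May 14.
Add 12 hours and 18 minutes leg 1 → 21:48 UTC.
Add 6 hours 30 minutes layover in Tashkent → 04:18 UTC (May 15).
Add 1 hour and 35 minutes leg 2 → 05:53 UTC.
Add 3 hours layover in Cape Morrow → 08:53 UTC.
Add 7 hours and 40 minutes leg 3 → 16:33 UTC.
Add 4 hours 33 minutes layover in Lord Howe Island → 21:06 UTC.
Add 12 hours and 15 minutes leg 4 → 09:21 UTC (May 16).
Darwin is UTC+9:30, so local arrival = 09:21 + 9:30 = 18:51 on May 16.

18:51 on May 16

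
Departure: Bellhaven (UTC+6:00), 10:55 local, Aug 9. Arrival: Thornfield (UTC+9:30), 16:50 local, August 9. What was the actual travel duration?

Thornfield is 3:30 ahead of Bellhaven.
Clock-face elapsed time (ignoring zones) is 5 hours 55 minutes.
Actual elapsed = 5 hours 55 minutes − 3:30 = 2 hours 25 minutes.

2 hours 25 minutes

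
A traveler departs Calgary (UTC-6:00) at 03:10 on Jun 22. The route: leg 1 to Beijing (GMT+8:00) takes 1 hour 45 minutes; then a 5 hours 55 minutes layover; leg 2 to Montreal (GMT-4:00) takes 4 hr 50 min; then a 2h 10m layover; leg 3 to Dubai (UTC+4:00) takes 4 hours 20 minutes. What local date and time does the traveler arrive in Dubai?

08:10 on June 23

Convert departure to UTC: 03:10 + 6:00 = 09:10 UTC on Jun 22.
Add 1 hour 45 minutes leg 1 → 10:55 UTC.
Add 5 hours 55 minutes layover in Beijing → 16:50 UTC.
Add 4 hours and 50 minutes leg 2 → 21:40 UTC.
Add 2 hours and 10 minutes layover in Montreal → 23:50 UTC.
Add 4 hours 20 minutes leg 3 → 04:10 UTC (Jun 23).
Dubai is UTC+4:00, so local arrival = 04:10 + 4:00 = 08:10 on Jun 23.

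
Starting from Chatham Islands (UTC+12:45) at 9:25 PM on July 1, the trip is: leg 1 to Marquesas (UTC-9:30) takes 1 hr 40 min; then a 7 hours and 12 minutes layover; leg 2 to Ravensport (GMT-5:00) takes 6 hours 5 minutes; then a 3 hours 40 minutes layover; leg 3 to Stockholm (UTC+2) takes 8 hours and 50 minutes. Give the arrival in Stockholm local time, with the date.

2:07 PM on July 2

Convert departure to UTC: 9:25 PM − 12:45 = 8:40 AM UTC on Jul 1.
Add 1 hour and 40 minutes leg 1 → 10:20 AM UTC.
Add 7 hours and 12 minutes layover in Marquesas → 5:32 PM UTC.
Add 6 hours 5 minutes leg 2 → 11:37 PM UTC.
Add 3 hours 40 minutes layover in Ravensport → 3:17 AM UTC (Jul 2).
Add 8 hours and 50 minutes leg 3 → 12:07 PM UTC.
Stockholm is UTC+2:00, so local arrival = 12:07 PM + 2:00 = 2:07 PM on Jul 2.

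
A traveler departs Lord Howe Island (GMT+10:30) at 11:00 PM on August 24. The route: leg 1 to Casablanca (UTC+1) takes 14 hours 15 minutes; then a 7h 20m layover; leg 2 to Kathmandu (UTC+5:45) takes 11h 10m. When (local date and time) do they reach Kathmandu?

3:00 AM on August 26

Convert departure to UTC: 11:00 PM − 10:30 = 12:30 PM UTC on Aug 24.
Add 14 hours 15 minutes leg 1 → 2:45 AM UTC (Aug 25).
Add 7 hours 20 minutes layover in Casablanca → 10:05 AM UTC.
Add 11 hours and 10 minutes leg 2 → 9:15 PM UTC.
Kathmandu is UTC+5:45, so local arrival = 9:15 PM + 5:45 = 3:00 AM on Aug 26.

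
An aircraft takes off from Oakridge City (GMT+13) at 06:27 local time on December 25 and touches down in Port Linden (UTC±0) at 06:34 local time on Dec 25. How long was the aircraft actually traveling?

13 hours 7 minutes

Departure in UTC: 06:27 − 13:00 = 17:27 on Dec 24.
Arrival is already UTC: 06:34 on Dec 25.
Elapsed = 06:34 − 17:27 (+1 day) = 13 hours 7 minutes.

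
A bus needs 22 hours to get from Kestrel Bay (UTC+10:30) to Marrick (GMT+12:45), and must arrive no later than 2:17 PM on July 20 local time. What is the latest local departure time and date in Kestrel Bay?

Target arrival in UTC: 2:17 PM − 12:45 = 1:32 AM on Jul 20.
Subtract 22 hours → departure 3:32 AM UTC on Jul 19.
Kestrel Bay is UTC+10:30: 3:32 AM + 10:30 = 2:02 PM on Jul 19.

2:02 PM on July 19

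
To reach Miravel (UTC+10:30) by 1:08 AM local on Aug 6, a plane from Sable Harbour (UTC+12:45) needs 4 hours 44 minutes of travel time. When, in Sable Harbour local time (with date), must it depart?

Target arrival in UTC: 1:08 AM − 10:30 = 2:38 PM on Aug 5.
Subtract 4 hours and 44 minutes → departure 9:54 AM UTC on Aug 5.
Sable Harbour is UTC+12:45: 9:54 AM + 12:45 = 10:39 PM on Aug 5.

10:39 PM on August 5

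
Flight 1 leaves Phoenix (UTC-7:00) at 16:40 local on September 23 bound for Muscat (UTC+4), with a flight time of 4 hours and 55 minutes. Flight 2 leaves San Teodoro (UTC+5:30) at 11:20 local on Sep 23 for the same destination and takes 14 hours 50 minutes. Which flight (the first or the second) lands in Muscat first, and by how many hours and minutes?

the second, by 7 hours 55 minutes

Flight 1 in UTC: 16:40 + 7:00 = 23:40 on Sep 23.
+4 hours and 55 minutes → arrive 04:35 UTC on Sep 24.
Flight 2 in UTC: 11:20 − 5:30 = 05:50 on Sep 23.
+14 hours 50 minutes → arrive 20:40 UTC on Sep 23.
Flight 2 lands earlier by 7 hours 55 minutes.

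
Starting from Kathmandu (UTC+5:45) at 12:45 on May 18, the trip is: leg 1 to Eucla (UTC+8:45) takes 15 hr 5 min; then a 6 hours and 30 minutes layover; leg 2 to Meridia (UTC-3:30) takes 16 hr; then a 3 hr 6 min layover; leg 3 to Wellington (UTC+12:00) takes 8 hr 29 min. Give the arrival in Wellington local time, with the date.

20:10 on May 20

Convert departure to UTC: 12:45 − 5:45 = 07:00 UTC on May 18.
Add 15 hours and 5 minutes leg 1 → 22:05 UTC.
Add 6 hours and 30 minutes layover in Eucla → 04:35 UTC (May 19).
Add 16 hours leg 2 → 20:35 UTC.
Add 3 hours and 6 minutes layover in Meridia → 23:41 UTC.
Add 8 hours and 29 minutes leg 3 → 08:10 UTC (May 20).
Wellington is UTC+12:00, so local arrival = 08:10 + 12:00 = 20:10 on May 20.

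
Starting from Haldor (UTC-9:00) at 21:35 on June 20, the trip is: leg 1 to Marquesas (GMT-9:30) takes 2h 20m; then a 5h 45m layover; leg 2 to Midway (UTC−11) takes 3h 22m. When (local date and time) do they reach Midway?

Convert departure to UTC: 21:35 + 9:00 = 06:35 UTC on Jun 21.
Add 2 hours 20 minutes leg 1 → 08:55 UTC.
Add 5 hours and 45 minutes layover in Marquesas → 14:40 UTC.
Add 3 hours 22 minutes leg 2 → 18:02 UTC.
Midway is UTC−11:00, so local arrival = 18:02 − 11:00 = 07:02 on Jun 21.

07:02 on June 21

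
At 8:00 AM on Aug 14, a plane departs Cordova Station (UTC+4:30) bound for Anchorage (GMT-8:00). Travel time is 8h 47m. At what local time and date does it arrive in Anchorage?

Convert departure to UTC: 8:00 AM − 4:30 = 3:30 AM UTC on Aug 14.
Add 8 hours 47 minutes travel time → 12:17 PM UTC.
Anchorage is UTC−8:00, so local arrival = 12:17 PM − 8:00 = 4:17 AM on Aug 14.

4:17 AM on August 14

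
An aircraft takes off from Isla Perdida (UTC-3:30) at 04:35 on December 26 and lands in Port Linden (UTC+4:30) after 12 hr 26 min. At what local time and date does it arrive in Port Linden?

Port Linden is 8:00 ahead of Isla Perdida.
After 12 hours and 26 minutes it is 17:01 in Isla Perdida.
Shift by the zone difference: 17:01 + 8:00 = 01:01 on Dec 27 in Port Linden.

01:01 on December 27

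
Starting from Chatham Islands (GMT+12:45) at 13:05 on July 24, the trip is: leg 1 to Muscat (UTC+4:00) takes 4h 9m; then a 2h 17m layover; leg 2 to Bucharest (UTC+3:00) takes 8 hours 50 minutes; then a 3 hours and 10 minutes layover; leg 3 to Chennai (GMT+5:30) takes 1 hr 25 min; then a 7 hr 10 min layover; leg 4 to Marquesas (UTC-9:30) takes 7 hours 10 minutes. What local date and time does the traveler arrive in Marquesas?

01:01 on Jul 25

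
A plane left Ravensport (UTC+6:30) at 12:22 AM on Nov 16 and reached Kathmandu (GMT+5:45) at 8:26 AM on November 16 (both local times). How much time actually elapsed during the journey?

8 hours 49 minutes

Departure in UTC: 12:22 AM − 6:30 = 5:52 PM on Nov 15.
Arrival in UTC: 8:26 AM − 5:45 = 2:41 AM on Nov 16.
Elapsed = 2:41 AM − 5:52 PM (+1 day) = 8 hours 49 minutes.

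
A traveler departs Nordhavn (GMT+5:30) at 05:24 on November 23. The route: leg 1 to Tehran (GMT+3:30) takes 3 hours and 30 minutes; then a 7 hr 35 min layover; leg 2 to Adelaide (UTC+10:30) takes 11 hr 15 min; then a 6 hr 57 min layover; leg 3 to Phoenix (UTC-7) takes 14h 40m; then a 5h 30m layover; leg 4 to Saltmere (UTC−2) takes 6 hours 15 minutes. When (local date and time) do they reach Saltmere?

05:36 on November 25

Convert departure to UTC: 05:24 − 5:30 = 23:54 UTC on Nov 22.
Add 3 hours 30 minutes leg 1 → 03:24 UTC (Nov 23).
Add 7 hours and 35 minutes layover in Tehran → 10:59 UTC.
Add 11 hours 15 minutes leg 2 → 22:14 UTC.
Add 6 hours and 57 minutes layover in Adelaide → 05:11 UTC (Nov 24).
Add 14 hours and 40 minutes leg 3 → 19:51 UTC.
Add 5 hours 30 minutes layover in Phoenix → 01:21 UTC (Nov 25).
Add 6 hours 15 minutes leg 4 → 07:36 UTC.
Saltmere is UTC−2:00, so local arrival = 07:36 − 2:00 = 05:36 on Nov 25.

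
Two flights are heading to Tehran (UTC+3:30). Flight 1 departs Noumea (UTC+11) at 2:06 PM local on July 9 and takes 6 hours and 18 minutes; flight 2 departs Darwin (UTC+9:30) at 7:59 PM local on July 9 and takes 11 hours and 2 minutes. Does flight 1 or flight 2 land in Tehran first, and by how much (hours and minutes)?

the first, by 12 hours 7 minutes

Flight 1 in UTC: 2:06 PM − 11:00 = 3:06 AM on Jul 9.
+6 hours 18 minutes → arrive 9:24 AM UTC on Jul 9.
Flight 2 in UTC: 7:59 PM − 9:30 = 10:29 AM on Jul 9.
+11 hours and 2 minutes → arrive 9:31 PM UTC on Jul 9.
Flight 1 lands earlier by 12 hours 7 minutes.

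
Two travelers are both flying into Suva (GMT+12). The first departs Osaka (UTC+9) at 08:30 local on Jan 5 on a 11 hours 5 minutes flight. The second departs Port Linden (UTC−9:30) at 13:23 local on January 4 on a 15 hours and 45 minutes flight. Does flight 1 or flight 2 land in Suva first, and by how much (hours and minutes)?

the first, by 4 hours 3 minutes

Flight 1 in UTC: 08:30 − 9:00 = 23:30 on Jan 4.
+11 hours and 5 minutes → arrive 10:35 UTC on Jan 5.
Flight 2 in UTC: 13:23 + 9:30 = 22:53 on Jan 4.
+15 hours 45 minutes → arrive 14:38 UTC on Jan 5.
Flight 1 lands earlier by 4 hours 3 minutes.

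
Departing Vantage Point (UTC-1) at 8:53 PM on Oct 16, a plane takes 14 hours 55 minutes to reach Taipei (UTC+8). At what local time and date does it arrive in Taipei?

8:48 PM on Oct 17

Convert departure to UTC: 8:53 PM + 1:00 = 9:53 PM UTC on Oct 16.
Add 14 hours 55 minutes travel time → 12:48 PM UTC (Oct 17).
Taipei is UTC+8:00, so local arrival = 12:48 PM + 8:00 = 8:48 PM on Oct 17.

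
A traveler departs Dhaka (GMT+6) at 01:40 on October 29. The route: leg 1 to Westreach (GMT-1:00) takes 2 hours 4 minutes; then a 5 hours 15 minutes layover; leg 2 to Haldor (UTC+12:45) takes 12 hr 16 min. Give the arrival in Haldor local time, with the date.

Convert departure to UTC: 01:40 − 6:00 = 19:40 UTC on Oct 28.
Add 2 hours 4 minutes leg 1 → 21:44 UTC.
Add 5 hours and 15 minutes layover in Westreach → 02:59 UTC (Oct 29).
Add 12 hours and 16 minutes leg 2 → 15:15 UTC.
Haldor is UTC+12:45, so local arrival = 15:15 + 12:45 = 04:00 on Oct 30.

04:00 on October 30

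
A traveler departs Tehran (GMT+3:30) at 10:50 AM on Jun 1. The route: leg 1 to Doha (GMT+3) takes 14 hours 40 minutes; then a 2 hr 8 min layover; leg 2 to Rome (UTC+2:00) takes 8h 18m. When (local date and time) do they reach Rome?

10:26 AM on June 2

Convert departure to UTC: 10:50 AM − 3:30 = 7:20 AM UTC on Jun 1.
Add 14 hours 40 minutes leg 1 → 10:00 PM UTC.
Add 2 hours 8 minutes layover in Doha → 12:08 AM UTC (Jun 2).
Add 8 hours 18 minutes leg 2 → 8:26 AM UTC.
Rome is UTC+2:00, so local arrival = 8:26 AM + 2:00 = 10:26 AM on Jun 2.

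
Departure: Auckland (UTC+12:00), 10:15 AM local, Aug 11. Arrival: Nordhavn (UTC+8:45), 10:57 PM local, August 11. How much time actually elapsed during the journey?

Departure in UTC: 10:15 AM − 12:00 = 10:15 PM on Aug 10.
Arrival in UTC: 10:57 PM − 8:45 = 2:12 PM on Aug 11.
Elapsed = 2:12 PM − 10:15 PM (+1 day) = 15 hours 57 minutes.

15 hours 57 minutes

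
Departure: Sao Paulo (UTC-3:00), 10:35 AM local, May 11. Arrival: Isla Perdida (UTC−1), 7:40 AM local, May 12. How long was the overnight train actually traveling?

19 hours 5 minutes

Isla Perdida is 2:00 ahead of Sao Paulo.
Clock-face elapsed time (ignoring zones) is 21 hours 5 minutes.
Actual elapsed = 21 hours 5 minutes − 2:00 = 19 hours 5 minutes.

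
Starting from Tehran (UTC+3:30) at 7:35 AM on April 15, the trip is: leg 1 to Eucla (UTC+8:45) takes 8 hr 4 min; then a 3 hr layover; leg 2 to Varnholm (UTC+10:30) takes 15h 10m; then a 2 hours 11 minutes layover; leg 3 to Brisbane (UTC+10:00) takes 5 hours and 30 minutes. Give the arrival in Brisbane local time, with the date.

Convert departure to UTC: 7:35 AM − 3:30 = 4:05 AM UTC on Apr 15.
Add 8 hours 4 minutes leg 1 → 12:09 PM UTC.
Add 3 hours layover in Eucla → 3:09 PM UTC.
Add 15 hours and 10 minutes leg 2 → 6:19 AM UTC (Apr 16).
Add 2 hours and 11 minutes layover in Varnholm → 8:30 AM UTC.
Add 5 hours 30 minutes leg 3 → 2:00 PM UTC.
Brisbane is UTC+10:00, so local arrival = 2:00 PM + 10:00 = 12:00 AM on Apr 17.

12:00 AM on Apr 17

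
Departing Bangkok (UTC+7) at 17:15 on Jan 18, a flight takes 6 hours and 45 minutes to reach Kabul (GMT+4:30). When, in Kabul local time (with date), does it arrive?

21:30 on January 18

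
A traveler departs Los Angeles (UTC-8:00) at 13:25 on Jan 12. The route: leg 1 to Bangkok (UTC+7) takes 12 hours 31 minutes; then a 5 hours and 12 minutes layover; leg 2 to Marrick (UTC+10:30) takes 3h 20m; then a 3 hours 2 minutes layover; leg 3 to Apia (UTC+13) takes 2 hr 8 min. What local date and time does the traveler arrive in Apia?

Convert departure to UTC: 13:25 + 8:00 = 21:25 UTC on Jan 12.
Add 12 hours and 31 minutes leg 1 → 09:56 UTC (Jan 13).
Add 5 hours and 12 minutes layover in Bangkok → 15:08 UTC.
Add 3 hours 20 minutes leg 2 → 18:28 UTC.
Add 3 hours and 2 minutes layover in Marrick → 21:30 UTC.
Add 2 hours and 8 minutes leg 3 → 23:38 UTC.
Apia is UTC+13:00, so local arrival = 23:38 + 13:00 = 12:38 on Jan 14.

12:38 on Jan 14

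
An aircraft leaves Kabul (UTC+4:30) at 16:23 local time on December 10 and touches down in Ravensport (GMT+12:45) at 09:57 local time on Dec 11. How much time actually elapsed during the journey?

9 hours 19 minutes

Departure in UTC: 16:23 − 4:30 = 11:53 on Dec 10.
Arrival in UTC: 09:57 − 12:45 = 21:12 on Dec 10.
Elapsed = 21:12 − 11:53 = 9 hours 19 minutes.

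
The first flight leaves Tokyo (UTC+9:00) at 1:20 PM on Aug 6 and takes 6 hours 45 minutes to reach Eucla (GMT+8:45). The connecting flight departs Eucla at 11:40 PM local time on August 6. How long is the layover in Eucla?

3 hours 50 minutes

Convert departure to UTC: 1:20 PM − 9:00 = 4:20 AM UTC on Aug 6.
Add 6 hours 45 minutes flight time → 11:05 AM UTC.
Eucla is UTC+8:45, so local arrival = 11:05 AM + 8:45 = 7:50 PM on Aug 6.
Layover = 11:40 PM − 7:50 PM = 3 hours 50 minutes.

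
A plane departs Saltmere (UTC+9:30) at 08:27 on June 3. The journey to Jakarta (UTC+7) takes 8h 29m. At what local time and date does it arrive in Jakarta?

14:26 on June 3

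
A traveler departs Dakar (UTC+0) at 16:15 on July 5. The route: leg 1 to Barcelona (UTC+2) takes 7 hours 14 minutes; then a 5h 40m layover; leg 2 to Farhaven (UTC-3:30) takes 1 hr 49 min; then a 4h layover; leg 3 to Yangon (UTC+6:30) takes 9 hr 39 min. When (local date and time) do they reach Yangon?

Dakar is at UTC+0, so departure is already 16:15 UTC on Jul 5.
Add 7 hours 14 minutes leg 1 → 23:29 UTC.
Add 5 hours and 40 minutes layover in Barcelona → 05:09 UTC (Jul 6).
Add 1 hour and 49 minutes leg 2 → 06:58 UTC.
Add 4 hours layover in Farhaven → 10:58 UTC.
Add 9 hours and 39 minutes leg 3 → 20:37 UTC.
Yangon is UTC+6:30, so local arrival = 20:37 + 6:30 = 03:07 on Jul 7.

03:07 on Jul 7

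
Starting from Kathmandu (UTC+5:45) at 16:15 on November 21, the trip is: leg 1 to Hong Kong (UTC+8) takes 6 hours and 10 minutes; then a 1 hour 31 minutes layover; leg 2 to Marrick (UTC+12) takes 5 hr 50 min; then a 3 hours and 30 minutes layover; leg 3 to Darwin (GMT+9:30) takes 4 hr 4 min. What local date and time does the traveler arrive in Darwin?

17:05 on November 22

Convert departure to UTC: 16:15 − 5:45 = 10:30 UTC on Nov 21.
Add 6 hours and 10 minutes leg 1 → 16:40 UTC.
Add 1 hour and 31 minutes layover in Hong Kong → 18:11 UTC.
Add 5 hours and 50 minutes leg 2 → 00:01 UTC (Nov 22).
Add 3 hours and 30 minutes layover in Marrick → 03:31 UTC.
Add 4 hours 4 minutes leg 3 → 07:35 UTC.
Darwin is UTC+9:30, so local arrival = 07:35 + 9:30 = 17:05 on Nov 22.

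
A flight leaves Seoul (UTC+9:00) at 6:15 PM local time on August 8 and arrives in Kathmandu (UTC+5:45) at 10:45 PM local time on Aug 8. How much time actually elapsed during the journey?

Departure in UTC: 6:15 PM − 9:00 = 9:15 AM on Aug 8.
Arrival in UTC: 10:45 PM − 5:45 = 5:00 PM on Aug 8.
Elapsed = 5:00 PM − 9:15 AM = 7 hours 45 minutes.

7 hours 45 minutes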